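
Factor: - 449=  - 449^1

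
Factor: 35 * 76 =2^2*5^1*7^1 * 19^1 = 2660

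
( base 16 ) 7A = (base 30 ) 42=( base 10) 122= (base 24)52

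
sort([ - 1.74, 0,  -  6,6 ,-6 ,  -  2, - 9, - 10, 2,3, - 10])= [-10, - 10, - 9, - 6,-6, - 2, -1.74, 0, 2,  3,6]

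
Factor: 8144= 2^4*509^1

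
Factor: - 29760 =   -  2^6 * 3^1 * 5^1*31^1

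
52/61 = 52/61 = 0.85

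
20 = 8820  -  8800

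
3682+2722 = 6404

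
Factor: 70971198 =2^1*3^1*1129^1*10477^1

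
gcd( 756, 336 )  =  84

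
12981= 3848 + 9133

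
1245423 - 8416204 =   -  7170781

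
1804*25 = 45100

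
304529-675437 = -370908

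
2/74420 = 1/37210 = 0.00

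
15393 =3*5131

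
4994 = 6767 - 1773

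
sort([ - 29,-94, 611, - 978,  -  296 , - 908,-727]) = [-978,-908, - 727, - 296, - 94, - 29,611]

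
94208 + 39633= 133841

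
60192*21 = 1264032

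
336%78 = 24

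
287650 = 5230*55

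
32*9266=296512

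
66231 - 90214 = - 23983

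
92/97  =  92/97 =0.95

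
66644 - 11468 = 55176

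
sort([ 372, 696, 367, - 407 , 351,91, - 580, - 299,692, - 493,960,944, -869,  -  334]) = [  -  869 , - 580, - 493, - 407, - 334  ,-299,91,  351,367,372,692,696, 944,960] 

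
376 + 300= 676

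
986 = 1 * 986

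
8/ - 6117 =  - 8/6117 = - 0.00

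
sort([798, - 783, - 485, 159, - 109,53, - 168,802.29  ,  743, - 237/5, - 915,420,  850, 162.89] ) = [ - 915  , -783, - 485, - 168, - 109, - 237/5, 53, 159, 162.89,  420,743, 798, 802.29, 850] 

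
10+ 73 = 83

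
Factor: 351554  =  2^1 * 7^1*25111^1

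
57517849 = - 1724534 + 59242383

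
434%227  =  207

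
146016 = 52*2808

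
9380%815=415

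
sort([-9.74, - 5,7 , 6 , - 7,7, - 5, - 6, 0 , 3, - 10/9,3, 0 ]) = [ - 9.74, - 7, - 6, - 5,  -  5, - 10/9,0, 0,3,3,6, 7, 7 ] 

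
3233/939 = 3233/939 = 3.44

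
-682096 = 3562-685658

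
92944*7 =650608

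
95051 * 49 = 4657499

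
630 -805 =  - 175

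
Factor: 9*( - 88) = -2^3*3^2*11^1 = -792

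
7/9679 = 7/9679 = 0.00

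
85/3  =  85/3 = 28.33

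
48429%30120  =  18309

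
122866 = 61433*2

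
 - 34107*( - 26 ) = 886782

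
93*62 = 5766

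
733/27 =27 + 4/27=27.15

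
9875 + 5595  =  15470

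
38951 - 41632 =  - 2681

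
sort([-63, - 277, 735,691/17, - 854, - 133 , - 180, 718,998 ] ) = [ - 854,-277,-180 , - 133,-63, 691/17,718,735,998 ] 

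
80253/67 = 1197 + 54/67 = 1197.81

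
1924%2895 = 1924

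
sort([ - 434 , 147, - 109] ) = [ - 434, - 109, 147]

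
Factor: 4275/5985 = 5/7 = 5^1*7^ ( -1) 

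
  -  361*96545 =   -  34852745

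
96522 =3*32174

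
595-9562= - 8967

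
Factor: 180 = 2^2*3^2*5^1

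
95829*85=8145465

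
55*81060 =4458300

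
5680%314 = 28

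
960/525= 64/35= 1.83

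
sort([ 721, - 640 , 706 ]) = [-640, 706, 721 ]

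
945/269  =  945/269= 3.51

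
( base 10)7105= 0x1bc1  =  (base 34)64x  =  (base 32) 6U1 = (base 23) D9L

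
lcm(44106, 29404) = 88212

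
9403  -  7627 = 1776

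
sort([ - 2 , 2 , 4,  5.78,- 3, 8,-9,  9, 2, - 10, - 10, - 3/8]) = [ - 10, - 10 , - 9, - 3, - 2,-3/8, 2, 2, 4, 5.78,8, 9] 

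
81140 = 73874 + 7266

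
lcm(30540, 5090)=30540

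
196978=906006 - 709028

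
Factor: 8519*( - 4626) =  - 39408894 =- 2^1 * 3^2*7^1*257^1 * 1217^1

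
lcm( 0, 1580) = 0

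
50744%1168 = 520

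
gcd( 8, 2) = 2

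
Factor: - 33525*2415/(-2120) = 2^( - 3 )*3^3 * 5^2*7^1 * 23^1*53^( - 1)*149^1 = 16192575/424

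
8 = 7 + 1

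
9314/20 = 465 + 7/10 = 465.70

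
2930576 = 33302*88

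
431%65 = 41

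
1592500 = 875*1820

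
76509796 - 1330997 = 75178799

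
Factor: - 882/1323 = -2^1 * 3^( - 1) = -  2/3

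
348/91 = 348/91 = 3.82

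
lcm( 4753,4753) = 4753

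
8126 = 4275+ 3851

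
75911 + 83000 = 158911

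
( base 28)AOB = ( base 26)cfl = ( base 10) 8523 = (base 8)20513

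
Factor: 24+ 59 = 83^1 = 83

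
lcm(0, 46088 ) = 0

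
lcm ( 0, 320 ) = 0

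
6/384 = 1/64  =  0.02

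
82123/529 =155 + 128/529  =  155.24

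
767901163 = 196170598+571730565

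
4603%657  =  4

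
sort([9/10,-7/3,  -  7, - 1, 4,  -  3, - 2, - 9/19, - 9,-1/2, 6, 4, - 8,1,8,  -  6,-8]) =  [  -  9, - 8, - 8,-7, - 6, - 3, - 7/3 , - 2,-1,-1/2, -9/19,9/10, 1,  4, 4  ,  6 , 8 ] 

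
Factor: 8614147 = 43^1 *200329^1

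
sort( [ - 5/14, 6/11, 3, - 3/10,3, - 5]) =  [-5, - 5/14, - 3/10, 6/11,3,3]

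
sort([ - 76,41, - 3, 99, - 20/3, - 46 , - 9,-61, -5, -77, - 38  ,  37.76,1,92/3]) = [ - 77,-76,-61 ,  -  46 , - 38,-9, - 20/3, - 5, - 3,1,92/3,37.76, 41 , 99 ]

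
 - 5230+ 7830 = 2600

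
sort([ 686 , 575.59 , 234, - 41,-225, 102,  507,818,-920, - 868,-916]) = [  -  920,-916, - 868 ,-225,-41, 102, 234,507, 575.59, 686, 818]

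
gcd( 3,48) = 3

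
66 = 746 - 680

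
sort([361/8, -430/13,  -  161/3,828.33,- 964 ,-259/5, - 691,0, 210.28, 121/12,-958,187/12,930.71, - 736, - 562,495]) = [-964, - 958, - 736,- 691, - 562,-161/3, - 259/5,  -  430/13,0,121/12,187/12,361/8, 210.28, 495,828.33,930.71]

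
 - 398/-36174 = 199/18087 =0.01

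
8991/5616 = 333/208=1.60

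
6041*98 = 592018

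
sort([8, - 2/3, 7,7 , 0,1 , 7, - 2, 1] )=[  -  2, - 2/3 , 0, 1 , 1, 7, 7, 7,8]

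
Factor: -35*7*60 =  - 14700=- 2^2 * 3^1*5^2*7^2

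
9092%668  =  408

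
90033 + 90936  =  180969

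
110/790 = 11/79=0.14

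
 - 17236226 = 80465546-97701772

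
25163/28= 25163/28=898.68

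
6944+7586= 14530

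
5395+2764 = 8159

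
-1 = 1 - 2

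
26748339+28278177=55026516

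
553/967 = 553/967 = 0.57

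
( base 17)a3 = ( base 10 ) 173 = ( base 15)b8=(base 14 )C5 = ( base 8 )255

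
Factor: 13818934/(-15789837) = -2^1 * 3^( - 1 )*7^( - 1) * 83^( - 1)*9059^( - 1)*6909467^1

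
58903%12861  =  7459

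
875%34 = 25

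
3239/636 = 5 + 59/636 = 5.09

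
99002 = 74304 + 24698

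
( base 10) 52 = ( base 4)310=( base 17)31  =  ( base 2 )110100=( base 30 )1m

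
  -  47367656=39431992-86799648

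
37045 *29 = 1074305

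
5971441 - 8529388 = - 2557947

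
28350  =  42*675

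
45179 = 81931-36752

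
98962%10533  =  4165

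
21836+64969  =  86805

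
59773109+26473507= 86246616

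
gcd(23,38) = 1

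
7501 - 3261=4240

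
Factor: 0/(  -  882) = 0^1 = 0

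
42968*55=2363240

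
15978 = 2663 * 6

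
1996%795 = 406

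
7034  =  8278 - 1244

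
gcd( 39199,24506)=1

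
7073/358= 7073/358 = 19.76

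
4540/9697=4540/9697 = 0.47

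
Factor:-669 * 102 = -2^1*3^2 * 17^1*223^1 = - 68238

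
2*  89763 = 179526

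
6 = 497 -491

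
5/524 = 5/524=   0.01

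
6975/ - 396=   -  18  +  17/44 = - 17.61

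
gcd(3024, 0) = 3024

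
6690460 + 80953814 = 87644274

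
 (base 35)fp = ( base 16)226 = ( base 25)m0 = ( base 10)550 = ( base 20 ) 17A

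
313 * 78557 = 24588341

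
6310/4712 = 1+799/2356 = 1.34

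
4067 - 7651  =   - 3584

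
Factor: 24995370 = 2^1*3^1* 5^1*833179^1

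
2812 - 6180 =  - 3368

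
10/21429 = 10/21429 = 0.00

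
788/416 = 1 + 93/104 = 1.89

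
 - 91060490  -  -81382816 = - 9677674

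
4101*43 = 176343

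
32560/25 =6512/5  =  1302.40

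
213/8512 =213/8512 = 0.03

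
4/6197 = 4/6197 = 0.00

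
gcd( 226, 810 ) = 2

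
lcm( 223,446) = 446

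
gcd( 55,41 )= 1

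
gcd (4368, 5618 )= 2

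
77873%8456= 1769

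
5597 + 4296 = 9893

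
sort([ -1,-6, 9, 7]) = [-6, - 1, 7 , 9] 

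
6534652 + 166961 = 6701613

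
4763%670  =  73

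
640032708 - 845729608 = -205696900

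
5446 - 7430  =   - 1984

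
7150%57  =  25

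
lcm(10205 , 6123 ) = 30615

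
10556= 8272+2284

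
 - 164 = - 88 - 76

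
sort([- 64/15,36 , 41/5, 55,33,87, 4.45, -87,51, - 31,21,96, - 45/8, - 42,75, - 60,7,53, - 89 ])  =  [-89,-87, - 60, - 42, - 31, - 45/8, - 64/15 , 4.45,7,41/5,21,  33, 36 , 51,53, 55, 75,87,96 ]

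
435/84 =145/28 = 5.18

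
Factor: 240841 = 240841^1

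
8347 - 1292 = 7055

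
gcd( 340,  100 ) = 20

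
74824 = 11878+62946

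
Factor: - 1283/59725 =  - 5^( - 2)*1283^1*2389^(  -  1 ) 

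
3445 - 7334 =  - 3889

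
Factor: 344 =2^3*43^1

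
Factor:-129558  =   - 2^1*3^1 * 11^1 * 13^1 * 151^1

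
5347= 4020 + 1327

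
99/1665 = 11/185 = 0.06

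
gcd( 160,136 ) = 8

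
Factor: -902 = -2^1 * 11^1*41^1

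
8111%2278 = 1277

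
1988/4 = 497 =497.00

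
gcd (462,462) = 462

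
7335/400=18 + 27/80 =18.34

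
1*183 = 183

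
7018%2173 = 499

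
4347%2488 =1859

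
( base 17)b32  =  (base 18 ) 9HA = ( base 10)3232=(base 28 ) 43C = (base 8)6240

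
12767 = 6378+6389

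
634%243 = 148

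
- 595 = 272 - 867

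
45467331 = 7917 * 5743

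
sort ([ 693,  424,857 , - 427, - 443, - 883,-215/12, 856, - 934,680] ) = [- 934,  -  883, - 443, - 427,- 215/12,424,680,693,856  ,  857] 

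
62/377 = 62/377 = 0.16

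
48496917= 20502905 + 27994012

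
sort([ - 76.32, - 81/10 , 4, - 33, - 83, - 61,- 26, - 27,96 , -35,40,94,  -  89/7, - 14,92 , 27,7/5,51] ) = [ - 83, - 76.32,-61, - 35, - 33,-27,-26,-14, -89/7, - 81/10,7/5,4,27,40,51 , 92,94,96]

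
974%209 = 138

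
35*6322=221270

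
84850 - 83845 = 1005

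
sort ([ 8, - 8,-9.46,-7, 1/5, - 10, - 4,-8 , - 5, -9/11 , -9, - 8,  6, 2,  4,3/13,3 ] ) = [  -  10, - 9.46,  -  9,-8, - 8, - 8,-7,- 5,  -  4, - 9/11, 1/5, 3/13, 2, 3,4, 6, 8]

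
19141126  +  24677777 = 43818903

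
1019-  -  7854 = 8873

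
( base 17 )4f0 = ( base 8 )2603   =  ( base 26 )227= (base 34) 17H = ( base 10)1411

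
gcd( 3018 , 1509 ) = 1509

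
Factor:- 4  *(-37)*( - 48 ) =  - 7104=- 2^6*3^1*37^1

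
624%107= 89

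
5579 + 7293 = 12872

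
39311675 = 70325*559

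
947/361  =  947/361 = 2.62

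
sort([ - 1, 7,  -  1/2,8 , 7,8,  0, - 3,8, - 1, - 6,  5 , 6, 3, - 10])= [ - 10 , - 6, -3, -1, - 1, - 1/2, 0,3, 5, 6,  7, 7,8, 8 , 8] 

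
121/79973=121/79973 = 0.00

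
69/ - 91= -1 + 22/91 =- 0.76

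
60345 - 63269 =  - 2924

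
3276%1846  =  1430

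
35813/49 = 35813/49 = 730.88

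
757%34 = 9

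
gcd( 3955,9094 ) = 1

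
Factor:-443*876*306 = - 2^3*3^3*17^1 * 73^1  *443^1=- 118748808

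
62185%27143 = 7899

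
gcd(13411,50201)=1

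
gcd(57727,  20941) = 1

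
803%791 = 12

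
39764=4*9941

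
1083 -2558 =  - 1475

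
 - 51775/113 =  - 51775/113 = - 458.19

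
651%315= 21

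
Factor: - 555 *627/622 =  -347985/622  =  - 2^ ( - 1 )*3^2*5^1*11^1*  19^1*37^1*311^(-1 )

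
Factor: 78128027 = 89^1 * 877843^1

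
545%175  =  20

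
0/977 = 0 = 0.00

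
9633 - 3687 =5946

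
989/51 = 19+ 20/51   =  19.39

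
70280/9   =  70280/9 = 7808.89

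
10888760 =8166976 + 2721784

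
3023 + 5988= 9011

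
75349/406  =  185 + 239/406 = 185.59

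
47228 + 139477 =186705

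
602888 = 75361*8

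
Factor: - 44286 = -2^1*3^1*11^2*61^1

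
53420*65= 3472300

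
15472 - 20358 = - 4886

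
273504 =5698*48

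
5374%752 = 110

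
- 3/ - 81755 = 3/81755 = 0.00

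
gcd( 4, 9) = 1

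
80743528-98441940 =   -  17698412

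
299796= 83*3612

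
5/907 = 5/907 = 0.01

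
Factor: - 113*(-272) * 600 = 18441600= 2^7*3^1* 5^2 *17^1*113^1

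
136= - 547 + 683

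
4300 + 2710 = 7010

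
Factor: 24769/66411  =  527/1413 = 3^( - 2) *17^1*  31^1*157^( - 1 ) 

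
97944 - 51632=46312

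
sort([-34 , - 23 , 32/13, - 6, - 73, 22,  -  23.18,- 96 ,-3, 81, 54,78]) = [-96, - 73 ,  -  34 , - 23.18,- 23, - 6, - 3,32/13,22 , 54, 78, 81 ]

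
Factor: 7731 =3^2*859^1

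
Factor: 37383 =3^1*17^1*733^1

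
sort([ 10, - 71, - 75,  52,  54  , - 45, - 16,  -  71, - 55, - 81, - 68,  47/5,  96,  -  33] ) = [ - 81,-75 , - 71, - 71, - 68, - 55, - 45, - 33, - 16,47/5, 10, 52, 54,96]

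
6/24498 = 1/4083 =0.00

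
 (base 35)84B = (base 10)9951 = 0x26df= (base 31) AB0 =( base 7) 41004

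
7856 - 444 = 7412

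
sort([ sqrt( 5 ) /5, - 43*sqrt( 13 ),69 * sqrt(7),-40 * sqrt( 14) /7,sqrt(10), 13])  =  [ - 43*sqrt( 13), - 40 * sqrt(14)/7 , sqrt( 5)/5,sqrt( 10), 13,69*sqrt( 7) ] 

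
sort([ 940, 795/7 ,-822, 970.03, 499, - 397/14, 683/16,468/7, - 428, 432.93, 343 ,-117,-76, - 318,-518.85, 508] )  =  [-822,-518.85, - 428,- 318, - 117,  -  76, - 397/14, 683/16, 468/7,795/7,343, 432.93,499,508, 940,970.03 ]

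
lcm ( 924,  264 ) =1848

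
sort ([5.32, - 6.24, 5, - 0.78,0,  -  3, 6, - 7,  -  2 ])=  [ - 7, - 6.24, - 3, - 2, - 0.78,0 , 5, 5.32, 6]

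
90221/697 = 129 + 308/697= 129.44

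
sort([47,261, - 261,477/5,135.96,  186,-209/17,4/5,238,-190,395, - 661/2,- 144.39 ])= [  -  661/2, - 261  ,-190, - 144.39,-209/17, 4/5,47, 477/5,135.96,186,238,261,395] 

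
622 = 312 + 310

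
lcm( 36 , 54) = 108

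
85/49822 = 85/49822 = 0.00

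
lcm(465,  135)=4185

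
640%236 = 168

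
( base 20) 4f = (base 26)3H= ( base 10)95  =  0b1011111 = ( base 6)235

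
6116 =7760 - 1644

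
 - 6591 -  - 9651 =3060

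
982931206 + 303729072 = 1286660278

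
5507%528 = 227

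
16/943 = 16/943 = 0.02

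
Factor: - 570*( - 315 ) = 2^1*3^3 * 5^2*  7^1 * 19^1= 179550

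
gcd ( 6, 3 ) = 3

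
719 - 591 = 128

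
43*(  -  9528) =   -  409704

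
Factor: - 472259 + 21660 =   -  450599 = - 450599^1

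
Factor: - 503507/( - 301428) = 2^( -2 )*3^( - 3 ) * 163^1*2791^( - 1)*3089^1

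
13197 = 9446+3751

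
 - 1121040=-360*3114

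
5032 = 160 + 4872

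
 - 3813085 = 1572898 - 5385983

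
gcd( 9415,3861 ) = 1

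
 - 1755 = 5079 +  - 6834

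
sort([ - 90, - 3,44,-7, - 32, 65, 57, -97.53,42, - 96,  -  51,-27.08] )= [ - 97.53, - 96, - 90, - 51, - 32,  -  27.08,-7,-3,42,  44,57 , 65 ]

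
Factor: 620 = 2^2*5^1*31^1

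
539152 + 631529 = 1170681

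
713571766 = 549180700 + 164391066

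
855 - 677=178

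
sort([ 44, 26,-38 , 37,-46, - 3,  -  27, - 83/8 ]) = [ - 46,-38,-27, - 83/8, - 3,26,37 , 44 ]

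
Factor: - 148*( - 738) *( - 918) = - 100267632 = - 2^4*3^5*17^1*37^1*41^1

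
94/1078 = 47/539 = 0.09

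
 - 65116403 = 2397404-67513807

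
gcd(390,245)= 5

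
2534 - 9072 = -6538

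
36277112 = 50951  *712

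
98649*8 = 789192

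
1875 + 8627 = 10502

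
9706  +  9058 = 18764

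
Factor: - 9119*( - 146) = 1331374=2^1*11^1*73^1*829^1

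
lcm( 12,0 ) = 0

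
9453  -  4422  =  5031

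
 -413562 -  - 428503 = 14941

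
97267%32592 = 32083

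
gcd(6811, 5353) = 1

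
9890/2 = 4945 = 4945.00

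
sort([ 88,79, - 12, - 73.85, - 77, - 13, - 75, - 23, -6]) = [ - 77, - 75, - 73.85, - 23, - 13, - 12 ,-6,79,88] 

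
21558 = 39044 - 17486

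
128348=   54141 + 74207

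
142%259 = 142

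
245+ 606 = 851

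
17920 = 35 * 512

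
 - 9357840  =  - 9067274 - 290566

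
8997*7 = 62979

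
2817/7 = 2817/7= 402.43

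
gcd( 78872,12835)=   1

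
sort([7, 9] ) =[7, 9]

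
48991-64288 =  - 15297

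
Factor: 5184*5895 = 2^6*3^6*5^1* 131^1 = 30559680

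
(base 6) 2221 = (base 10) 517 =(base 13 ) 30a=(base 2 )1000000101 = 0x205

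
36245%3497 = 1275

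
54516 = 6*9086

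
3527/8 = 3527/8 = 440.88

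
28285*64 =1810240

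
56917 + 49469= 106386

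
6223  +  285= 6508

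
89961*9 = 809649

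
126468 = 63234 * 2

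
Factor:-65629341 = - 3^2*7292149^1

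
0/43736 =0=0.00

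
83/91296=83/91296 = 0.00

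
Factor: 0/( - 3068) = 0 = 0^1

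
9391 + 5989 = 15380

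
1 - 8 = -7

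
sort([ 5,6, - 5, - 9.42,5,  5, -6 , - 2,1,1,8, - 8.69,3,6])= [ - 9.42,-8.69,  -  6, - 5,-2,1, 1,3, 5, 5, 5, 6,6,8] 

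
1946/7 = 278 = 278.00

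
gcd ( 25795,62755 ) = 385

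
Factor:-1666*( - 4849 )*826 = 6672786484 =2^2* 7^3 * 13^1*17^1 * 59^1*373^1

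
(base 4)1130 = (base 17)57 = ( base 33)2Q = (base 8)134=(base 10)92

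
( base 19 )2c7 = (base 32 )TT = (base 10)957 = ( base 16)3BD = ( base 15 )43C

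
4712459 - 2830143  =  1882316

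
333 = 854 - 521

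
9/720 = 1/80 = 0.01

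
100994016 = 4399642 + 96594374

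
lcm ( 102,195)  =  6630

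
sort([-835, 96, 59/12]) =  [ -835,59/12, 96 ]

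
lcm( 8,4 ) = 8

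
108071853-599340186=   -  491268333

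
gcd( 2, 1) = 1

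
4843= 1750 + 3093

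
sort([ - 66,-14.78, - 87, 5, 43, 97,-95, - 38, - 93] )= [  -  95, - 93, - 87, - 66, - 38, - 14.78, 5, 43, 97] 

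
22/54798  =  11/27399 = 0.00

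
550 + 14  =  564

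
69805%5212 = 2049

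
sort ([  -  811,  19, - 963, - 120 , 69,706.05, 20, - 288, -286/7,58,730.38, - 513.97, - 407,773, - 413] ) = [ - 963 , - 811,  -  513.97, - 413,-407 ,-288, - 120,  -  286/7,  19,  20,58,69,706.05,  730.38 , 773] 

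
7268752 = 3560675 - -3708077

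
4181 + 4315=8496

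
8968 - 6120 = 2848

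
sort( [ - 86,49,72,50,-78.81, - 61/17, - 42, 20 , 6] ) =[ - 86, - 78.81, - 42, - 61/17, 6,20,49,50,72 ] 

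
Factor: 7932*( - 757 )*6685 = -40140242940 = - 2^2*3^1*5^1*7^1*191^1*661^1*757^1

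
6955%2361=2233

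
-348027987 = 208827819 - 556855806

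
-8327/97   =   - 8327/97  =  -85.85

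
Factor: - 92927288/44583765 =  -2^3*3^( -1 )*5^(  -  1) * 2972251^ ( - 1) * 11615911^1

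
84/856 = 21/214 = 0.10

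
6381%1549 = 185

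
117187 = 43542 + 73645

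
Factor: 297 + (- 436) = -139^1 = - 139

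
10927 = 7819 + 3108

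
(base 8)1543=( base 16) 363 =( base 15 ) 3cc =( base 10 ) 867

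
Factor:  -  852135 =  - 3^1*5^1 * 56809^1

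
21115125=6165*3425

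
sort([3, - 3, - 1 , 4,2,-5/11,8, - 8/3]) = [ - 3, - 8/3, - 1,-5/11, 2,3  ,  4 , 8 ]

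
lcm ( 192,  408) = 3264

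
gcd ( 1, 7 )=1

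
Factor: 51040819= 107^1*477017^1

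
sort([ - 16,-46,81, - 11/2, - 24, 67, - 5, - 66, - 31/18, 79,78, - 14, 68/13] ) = [ - 66, - 46, - 24,  -  16, - 14, -11/2, - 5, - 31/18, 68/13,67,78,79,81]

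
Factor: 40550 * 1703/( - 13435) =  - 2^1*5^1 * 13^1*131^1*811^1 *2687^( - 1 ) = - 13811330/2687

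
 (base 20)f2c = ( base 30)6LM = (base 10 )6052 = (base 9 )8264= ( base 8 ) 13644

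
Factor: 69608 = 2^3*7^1*11^1*113^1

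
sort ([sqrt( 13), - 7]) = [ - 7, sqrt(13)]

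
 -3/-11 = 3/11 = 0.27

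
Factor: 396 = 2^2*3^2*11^1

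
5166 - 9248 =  - 4082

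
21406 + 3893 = 25299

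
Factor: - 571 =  -571^1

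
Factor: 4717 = 53^1*89^1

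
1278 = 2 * 639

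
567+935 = 1502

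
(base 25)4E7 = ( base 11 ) 2168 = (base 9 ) 3824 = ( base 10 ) 2857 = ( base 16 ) B29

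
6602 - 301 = 6301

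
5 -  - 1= 6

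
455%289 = 166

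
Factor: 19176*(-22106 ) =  - 423904656  =  - 2^4*3^1*7^1*17^1*47^1*1579^1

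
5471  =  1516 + 3955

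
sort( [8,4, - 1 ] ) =[ - 1,  4,8] 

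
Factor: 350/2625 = 2/15=2^1*3^ ( - 1)*5^( - 1)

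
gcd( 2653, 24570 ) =7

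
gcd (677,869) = 1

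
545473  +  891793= 1437266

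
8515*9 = 76635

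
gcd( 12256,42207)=1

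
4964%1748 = 1468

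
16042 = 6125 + 9917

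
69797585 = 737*94705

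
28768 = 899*32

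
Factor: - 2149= - 7^1*307^1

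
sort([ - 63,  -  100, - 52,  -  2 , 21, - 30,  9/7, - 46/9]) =[ - 100,-63,-52,- 30, - 46/9, - 2,  9/7,21]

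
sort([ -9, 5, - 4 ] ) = [ - 9, - 4 , 5]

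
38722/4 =19361/2 = 9680.50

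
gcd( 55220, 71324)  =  44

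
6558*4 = 26232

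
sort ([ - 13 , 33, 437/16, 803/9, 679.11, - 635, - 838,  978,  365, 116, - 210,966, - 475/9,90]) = [- 838,- 635, - 210,  -  475/9,-13,437/16,33, 803/9, 90,116, 365,679.11,966, 978 ] 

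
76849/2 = 38424+1/2 =38424.50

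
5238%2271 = 696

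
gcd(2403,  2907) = 9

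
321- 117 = 204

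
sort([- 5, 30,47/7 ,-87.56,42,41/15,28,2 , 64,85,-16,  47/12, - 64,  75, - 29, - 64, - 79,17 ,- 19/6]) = [ - 87.56, - 79, - 64, - 64 , - 29  , -16 , - 5, - 19/6,  2, 41/15,47/12,47/7,17,28,30,42,64,75, 85]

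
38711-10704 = 28007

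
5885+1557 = 7442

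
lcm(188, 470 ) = 940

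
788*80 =63040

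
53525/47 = 1138 + 39/47 = 1138.83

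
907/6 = 907/6 = 151.17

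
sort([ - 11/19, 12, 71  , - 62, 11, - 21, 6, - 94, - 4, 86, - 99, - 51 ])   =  [ - 99,  -  94, - 62 , - 51, - 21,-4, - 11/19, 6,11, 12,  71,86]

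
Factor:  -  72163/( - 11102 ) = 2^( - 1) * 13^1  =  13/2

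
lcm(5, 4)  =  20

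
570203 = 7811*73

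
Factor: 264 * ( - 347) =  - 2^3*3^1*11^1*347^1 = - 91608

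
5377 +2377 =7754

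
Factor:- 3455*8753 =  - 5^1*691^1*8753^1=- 30241615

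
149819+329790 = 479609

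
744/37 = 744/37 = 20.11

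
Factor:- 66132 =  -2^2 * 3^2* 11^1*167^1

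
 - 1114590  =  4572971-5687561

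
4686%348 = 162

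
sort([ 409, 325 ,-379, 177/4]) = [  -  379,  177/4  ,  325,409]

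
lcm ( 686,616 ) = 30184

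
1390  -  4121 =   -  2731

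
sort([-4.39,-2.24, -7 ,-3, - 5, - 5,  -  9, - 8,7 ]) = [ - 9 ,  -  8,-7,-5,-5,-4.39,-3, - 2.24, 7]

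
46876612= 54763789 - 7887177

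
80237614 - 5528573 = 74709041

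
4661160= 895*5208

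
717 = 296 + 421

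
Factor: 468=2^2*3^2*13^1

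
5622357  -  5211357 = 411000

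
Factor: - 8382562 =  - 2^1*617^1*6793^1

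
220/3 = 73 + 1/3 =73.33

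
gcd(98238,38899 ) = 7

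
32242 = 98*329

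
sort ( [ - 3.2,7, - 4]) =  [ -4, - 3.2, 7 ]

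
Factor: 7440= 2^4*3^1*5^1*31^1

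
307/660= 307/660 = 0.47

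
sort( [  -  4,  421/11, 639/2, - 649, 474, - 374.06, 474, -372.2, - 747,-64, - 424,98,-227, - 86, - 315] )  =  [ - 747,  -  649, - 424 ,  -  374.06, - 372.2, - 315, - 227, - 86, - 64, - 4,  421/11,98,639/2,474, 474]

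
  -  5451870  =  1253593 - 6705463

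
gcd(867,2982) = 3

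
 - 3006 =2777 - 5783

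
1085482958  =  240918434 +844564524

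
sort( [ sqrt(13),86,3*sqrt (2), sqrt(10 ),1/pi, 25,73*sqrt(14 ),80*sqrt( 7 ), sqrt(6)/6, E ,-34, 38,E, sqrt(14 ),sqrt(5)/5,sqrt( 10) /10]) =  [ - 34,sqrt(10)/10,1/pi,sqrt( 6) /6, sqrt( 5 )/5,  E,E , sqrt( 10 ), sqrt(13), sqrt(14 ),3*sqrt( 2 ), 25,38,86,80*sqrt( 7 ),73*sqrt(14 )]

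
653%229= 195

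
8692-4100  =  4592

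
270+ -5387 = - 5117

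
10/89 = 10/89 = 0.11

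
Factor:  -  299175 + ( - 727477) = -1026652= - 2^2*11^1*23333^1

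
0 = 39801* 0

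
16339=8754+7585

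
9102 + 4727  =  13829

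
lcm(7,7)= 7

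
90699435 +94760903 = 185460338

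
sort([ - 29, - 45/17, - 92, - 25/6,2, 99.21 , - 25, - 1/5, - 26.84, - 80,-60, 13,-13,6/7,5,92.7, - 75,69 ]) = [ - 92, -80, - 75,-60 , - 29, - 26.84,- 25, - 13, -25/6, - 45/17, - 1/5, 6/7,2,5 , 13, 69,92.7,99.21]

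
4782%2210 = 362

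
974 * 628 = 611672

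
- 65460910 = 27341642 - 92802552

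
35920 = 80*449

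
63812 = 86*742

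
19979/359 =19979/359=55.65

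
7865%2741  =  2383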